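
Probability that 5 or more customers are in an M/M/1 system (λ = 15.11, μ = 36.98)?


ρ = 15.11/36.98 = 0.4086
P(N ≥ n) = ρ^n = 0.4086^5 = 0.011389

Final: 0.011389


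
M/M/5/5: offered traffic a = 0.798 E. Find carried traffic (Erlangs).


B(5,0.798) = 0.001214 (Erlang-B)
Carried load = a(1 − B) = 0.798·(1 − 0.001214) = 0.798·0.998786 = 0.7970 E

Final: 0.7970 Erlangs


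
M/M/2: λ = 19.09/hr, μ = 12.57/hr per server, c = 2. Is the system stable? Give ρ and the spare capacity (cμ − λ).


Total capacity cμ = 2·12.57 = 25.14/hr
ρ = λ/(cμ) = 19.09/25.14 = 0.7593
Stable ⇔ ρ < 1: YES
Spare capacity = cμ − λ = 25.14 − 19.09 = 6.05/hr

Final: ρ = 0.7593; stable; margin = 6.05/hr


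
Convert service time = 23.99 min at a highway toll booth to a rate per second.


μ = 1/(service time) in consistent units.
1 second = 0.0166667 min, so μ = 0.0166667/23.99 = 0.0006947 per second

Final: 0.0006947 /sec


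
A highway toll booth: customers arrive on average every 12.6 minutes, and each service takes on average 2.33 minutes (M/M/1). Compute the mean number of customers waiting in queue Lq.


λ = 60/12.6 = 4.7619 /hr
μ = 60/2.33 = 25.7511 /hr
ρ = λ/μ = 4.7619/25.7511 = 0.1849
Lq = ρ²/(1−ρ) = 0.03420/0.8151 = 0.04195

Final: 0.04195


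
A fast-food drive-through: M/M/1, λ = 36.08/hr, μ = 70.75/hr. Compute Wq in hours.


ρ = 36.08/70.75 = 0.5100
Wq = ρ/(μ−λ) = 0.5100/(70.75 − 36.08) = 0.5100/34.67 = 0.01471 hr

Final: 0.01471 hr


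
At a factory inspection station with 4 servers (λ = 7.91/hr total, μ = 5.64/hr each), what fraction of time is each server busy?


ρ = λ/(cμ) = 7.91/(4·5.64) = 7.91/22.56 = 0.3506

Final: 0.3506


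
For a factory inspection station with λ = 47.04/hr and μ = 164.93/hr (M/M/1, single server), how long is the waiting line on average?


ρ = 47.04/164.93 = 0.2852
Lq = ρ²/(1−ρ) = 0.08135/0.7148 = 0.1138

Final: 0.1138


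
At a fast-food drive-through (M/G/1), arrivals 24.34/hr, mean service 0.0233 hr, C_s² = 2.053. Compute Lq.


ρ = λ·E[S] = 24.34·0.0233 = 0.5671
Lq = ρ²(1+C_s²)/(2(1−ρ)) = 0.3216·(1+2.053)/(2·0.4329)
= 0.3216·3.0530/0.8658 = 1.13419

Final: 1.13419


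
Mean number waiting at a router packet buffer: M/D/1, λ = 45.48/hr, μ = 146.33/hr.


ρ = 45.48/146.33 = 0.3108
M/D/1: Lq = ρ²/(2(1−ρ)) = 0.09660/(2·0.6892) = 0.07008

Final: 0.07008


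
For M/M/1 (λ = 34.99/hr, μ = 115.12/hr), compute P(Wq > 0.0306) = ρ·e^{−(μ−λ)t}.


ρ = 34.99/115.12 = 0.3039
P(Wq > t) = ρ·e^{−(μ−λ)t} = 0.3039·e^{−2.4520}
= 0.3039·0.086123 = 0.026177

Final: 0.026177


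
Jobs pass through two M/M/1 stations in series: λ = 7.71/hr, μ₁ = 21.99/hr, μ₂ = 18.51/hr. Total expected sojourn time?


Each node sees arrival rate λ = 7.71/hr (tandem ⇒ throughput preserved).
W₁ = 1/(μ₁−λ) = 1/(21.99−7.71) = 0.07003 hr
W₂ = 1/(μ₂−λ) = 1/(18.51−7.71) = 0.09259 hr
W_total = W₁ + W₂ = 0.07003 + 0.09259 = 0.16262 hr

Final: 0.16262 hr


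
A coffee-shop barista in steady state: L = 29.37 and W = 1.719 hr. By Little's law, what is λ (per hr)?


λ = L/W = 29.37/1.719 = 17.0855 /hr

Final: 17.0855 /hr


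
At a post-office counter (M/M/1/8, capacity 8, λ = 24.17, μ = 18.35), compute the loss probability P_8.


ρ = λ/μ = 24.17/18.35 = 1.3172
P_K = (1−ρ)ρ^K/(1−ρ^(K+1)) = (-0.3172·9.059926)/(1 − 11.933429)
= -2.873502/-10.933429 = 0.262818

Final: 0.262818


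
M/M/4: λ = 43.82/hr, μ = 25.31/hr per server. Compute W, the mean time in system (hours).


a = 1.7313; ρ = 0.4328; P₀ = 0.173758
Lq = P₀·a^c·ρ/(c!(1−ρ)²) = 0.08753
Wq = Lq/λ = 0.08753/43.82 = 0.001997 hr
W = Wq + 1/μ = 0.001997 + 0.03951 = 0.04151 hr

Final: 0.04151 hr


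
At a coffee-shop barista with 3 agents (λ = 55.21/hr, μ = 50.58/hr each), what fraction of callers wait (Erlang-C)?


a = λ/μ = 1.0915; ρ = a/3 = 0.3638
P₀ = 0.330252 (from M/M/c formula)
C(c,a) = [a^c/(c!(1−ρ))]·P₀ = [1.30052/(6·0.6362)]·0.330252
= 0.34072·0.330252 = 0.112525

Final: 0.112525


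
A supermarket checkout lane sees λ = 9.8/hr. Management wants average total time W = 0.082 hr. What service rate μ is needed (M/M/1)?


W = 1/(μ−λ) ⇒ μ − λ = 1/W = 1/0.082 = 12.1951
μ = λ + 1/W = 9.8 + 12.1951 = 21.9951 per hr

Final: 21.9951 /hr


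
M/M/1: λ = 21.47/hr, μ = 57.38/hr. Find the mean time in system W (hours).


W = 1/(μ−λ) = 1/(57.38 − 21.47) = 1/35.91 = 0.02785 hr

Final: 0.02785 hr


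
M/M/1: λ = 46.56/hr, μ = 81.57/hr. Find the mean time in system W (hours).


W = 1/(μ−λ) = 1/(81.57 − 46.56) = 1/35.01 = 0.02856 hr

Final: 0.02856 hr


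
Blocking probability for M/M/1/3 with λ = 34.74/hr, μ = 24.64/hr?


ρ = λ/μ = 34.74/24.64 = 1.4099
P_K = (1−ρ)ρ^K/(1−ρ^(K+1)) = (-0.4099·2.802640)/(1 − 3.951450)
= -1.148809/-2.951450 = 0.389236

Final: 0.389236


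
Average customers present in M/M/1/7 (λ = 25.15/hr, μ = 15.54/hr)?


ρ = 25.15/15.54 = 1.6184
L = ρ[1 − (K+1)ρ^K + Kρ^(K+1)] / [(1−ρ)(1−ρ^(K+1))]
Numerator: 1.6184·(1 − 8·29.080966 + 7·47.064755) = 158.288916
Denominator: (-0.6184)·(-46.064755) = 28.486634
L = 158.288916/28.486634 = 5.5566

Final: 5.5566


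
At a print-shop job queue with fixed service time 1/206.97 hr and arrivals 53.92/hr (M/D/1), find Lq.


ρ = 53.92/206.97 = 0.2605
M/D/1: Lq = ρ²/(2(1−ρ)) = 0.06787/(2·0.7395) = 0.04589

Final: 0.04589


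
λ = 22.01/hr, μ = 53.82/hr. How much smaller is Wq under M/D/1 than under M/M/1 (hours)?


ρ = 22.01/53.82 = 0.4090
Wq(M/M/1) = ρ/(μ−λ) = 0.4090/31.81 = 0.01286 hr
Wq(M/D/1) = ρ/(2(μ−λ)) = 0.006428 hr
Savings = 0.01286 − 0.006428 = 0.006428 hr

Final: 0.006428 hr


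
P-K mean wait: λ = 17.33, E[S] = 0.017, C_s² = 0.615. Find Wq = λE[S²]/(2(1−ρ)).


ρ = λ·E[S] = 17.33·0.017 = 0.2946
E[S²] = E[S]²(1+C_s²) = 0.017²·(1+0.615) = 0.0004667
Wq = λ·E[S²]/(2(1−ρ)) = 17.33·0.0004667/(2·0.7054) = 0.005733 hr

Final: 0.005733 hr


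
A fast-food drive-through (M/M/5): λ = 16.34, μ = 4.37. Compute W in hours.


a = 3.7391; ρ = 0.7478; P₀ = 0.018961
Lq = P₀·a^c·ρ/(c!(1−ρ)²) = 1.35810
Wq = Lq/λ = 1.35810/16.34 = 0.08311 hr
W = Wq + 1/μ = 0.08311 + 0.22883 = 0.31195 hr

Final: 0.31195 hr


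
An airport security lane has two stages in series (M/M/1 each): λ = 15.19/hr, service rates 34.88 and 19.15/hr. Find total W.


Each node sees arrival rate λ = 15.19/hr (tandem ⇒ throughput preserved).
W₁ = 1/(μ₁−λ) = 1/(34.88−15.19) = 0.05079 hr
W₂ = 1/(μ₂−λ) = 1/(19.15−15.19) = 0.25253 hr
W_total = W₁ + W₂ = 0.05079 + 0.25253 = 0.30331 hr

Final: 0.30331 hr


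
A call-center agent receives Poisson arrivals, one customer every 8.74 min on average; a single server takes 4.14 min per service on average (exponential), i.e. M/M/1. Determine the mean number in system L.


λ = 60/8.74 = 6.8650 /hr
μ = 60/4.14 = 14.4928 /hr
ρ = λ/μ = 6.8650/14.4928 = 0.4737
L = ρ/(1−ρ) = 0.4737/0.5263 = 0.9000

Final: 0.9000


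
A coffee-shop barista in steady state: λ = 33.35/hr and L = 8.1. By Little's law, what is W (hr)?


W = L/λ = 8.1/33.35 = 0.2429 hr

Final: 0.2429 hr


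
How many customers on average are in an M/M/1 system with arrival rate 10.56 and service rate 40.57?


ρ = λ/μ = 10.56/40.57 = 0.2603
L = ρ/(1−ρ) = 0.2603/(1 − 0.2603) = 0.2603/0.7397 = 0.3519

Final: 0.3519


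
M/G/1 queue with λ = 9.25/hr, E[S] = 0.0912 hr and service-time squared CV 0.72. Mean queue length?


ρ = λ·E[S] = 9.25·0.0912 = 0.8436
Lq = ρ²(1+C_s²)/(2(1−ρ)) = 0.7117·(1+0.72)/(2·0.1564)
= 0.7117·1.7200/0.3128 = 3.91323

Final: 3.91323


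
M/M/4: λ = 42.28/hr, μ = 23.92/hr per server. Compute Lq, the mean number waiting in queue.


a = λ/μ = 1.7676; ρ = a/4 = 0.4419
P₀ = 0.167258
Lq = P₀·a^c·ρ / (c!·(1−ρ)²) = 0.167258·9.76102·0.4419/(24·0.31149)
= 0.09650

Final: 0.09650


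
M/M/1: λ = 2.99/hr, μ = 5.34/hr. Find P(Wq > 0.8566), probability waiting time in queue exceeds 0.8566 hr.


ρ = 2.99/5.34 = 0.5599
P(Wq > t) = ρ·e^{−(μ−λ)t} = 0.5599·e^{−2.0130}
= 0.5599·0.133586 = 0.074798

Final: 0.074798


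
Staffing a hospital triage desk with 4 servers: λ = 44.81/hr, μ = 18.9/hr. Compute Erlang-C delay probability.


a = λ/μ = 2.3709; ρ = a/4 = 0.5927
P₀ = 0.085945 (from M/M/c formula)
C(c,a) = [a^c/(c!(1−ρ))]·P₀ = [31.59749/(24·0.4073)]·0.085945
= 3.23261·0.085945 = 0.277828

Final: 0.277828


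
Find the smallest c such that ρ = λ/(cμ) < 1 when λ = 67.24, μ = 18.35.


Stability requires cμ > λ ⇔ c > λ/μ.
λ/μ = 67.24/18.35 = 3.6643
Minimum integer c = ⌊3.6643⌋ + 1 = 4
Check: 4·18.35 = 73.40 > 67.24, while 3·18.35 = 55.05 ≤ 67.24

Final: 4 servers


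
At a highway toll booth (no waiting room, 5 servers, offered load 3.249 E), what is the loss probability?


B(c,a) = (a^c/c!) / Σ_{k=0}^{c} a^k/k!
a^5/5! = 3.016944
Σ terms (k=0..5): 1.00000 + 3.24900 + 5.27800 + 5.71607 + 4.64288 + 3.01694 = 22.902901
B = 3.016944/22.902901 = 0.131728

Final: 0.131728


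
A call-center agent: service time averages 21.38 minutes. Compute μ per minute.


μ = 1/(service time) in consistent units.
1 minute = 1 min, so μ = 1/21.38 = 0.04677 per minute

Final: 0.04677 /min


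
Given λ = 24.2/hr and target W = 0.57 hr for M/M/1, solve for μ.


W = 1/(μ−λ) ⇒ μ − λ = 1/W = 1/0.57 = 1.7544
μ = λ + 1/W = 24.2 + 1.7544 = 25.9544 per hr

Final: 25.9544 /hr


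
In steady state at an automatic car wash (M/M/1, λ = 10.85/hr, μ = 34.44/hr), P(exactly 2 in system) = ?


ρ = 10.85/34.44 = 0.3150
P_n = (1−ρ)·ρ^n = (1 − 0.3150)·0.3150^2 = 0.6850·0.099251 = 0.067983

Final: 0.067983


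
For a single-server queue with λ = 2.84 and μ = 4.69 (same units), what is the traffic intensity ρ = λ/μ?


ρ = λ/μ = 2.84/4.69 = 0.6055

Final: 0.6055


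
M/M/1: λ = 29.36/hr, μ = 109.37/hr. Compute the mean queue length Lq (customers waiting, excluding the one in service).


ρ = 29.36/109.37 = 0.2684
Lq = ρ²/(1−ρ) = 0.07206/0.7316 = 0.09851

Final: 0.09851


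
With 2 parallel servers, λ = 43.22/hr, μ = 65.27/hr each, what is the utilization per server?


ρ = λ/(cμ) = 43.22/(2·65.27) = 43.22/130.54 = 0.3311

Final: 0.3311


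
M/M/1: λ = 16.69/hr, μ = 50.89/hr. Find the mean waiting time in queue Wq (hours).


ρ = 16.69/50.89 = 0.3280
Wq = ρ/(μ−λ) = 0.3280/(50.89 − 16.69) = 0.3280/34.20 = 0.009590 hr

Final: 0.009590 hr


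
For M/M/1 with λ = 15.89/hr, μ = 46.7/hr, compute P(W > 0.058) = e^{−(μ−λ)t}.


W ~ Exponential(μ−λ) for M/M/1.
μ − λ = 46.7 − 15.89 = 30.8100
P(W > t) = e^{−(μ−λ)t} = e^{−1.7870} = 0.167465

Final: 0.167465


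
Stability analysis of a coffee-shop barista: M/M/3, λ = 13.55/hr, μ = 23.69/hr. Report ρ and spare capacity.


Total capacity cμ = 3·23.69 = 71.07/hr
ρ = λ/(cμ) = 13.55/71.07 = 0.1907
Stable ⇔ ρ < 1: YES
Spare capacity = cμ − λ = 71.07 − 13.55 = 57.52/hr

Final: ρ = 0.1907; stable; margin = 57.52/hr


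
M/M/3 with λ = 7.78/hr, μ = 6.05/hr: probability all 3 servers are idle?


a = λ/μ = 7.78/6.05 = 1.2860; ρ = a/c = 0.4287
Σ_{k=0}^{2} a^k/k! (terms k=0..2) = 1.00000 + 1.28595 + 0.82683 = 3.11278
Tail: a^3/(3!(1−ρ)) = 2.12654/(6·0.5713) = 0.62033
P₀ = 1/(3.11278 + 0.62033) = 1/3.73311 = 0.267873

Final: 0.267873


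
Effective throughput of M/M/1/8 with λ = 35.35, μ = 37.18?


ρ = 0.9508; P_K = (1−ρ)ρ^8/(1−ρ^9) = 0.090032
λ_eff = λ(1 − P_K) = 35.35·(1 − 0.090032) = 35.35·0.909968 = 32.1674 /hr

Final: 32.1674 /hr


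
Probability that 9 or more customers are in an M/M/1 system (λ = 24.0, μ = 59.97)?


ρ = 24.0/59.97 = 0.4002
P(N ≥ n) = ρ^n = 0.4002^9 = 0.0002633

Final: 0.0002633


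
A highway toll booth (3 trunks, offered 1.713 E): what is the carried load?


B(3,1.713) = 0.166953 (Erlang-B)
Carried load = a(1 − B) = 1.713·(1 − 0.166953) = 1.713·0.833047 = 1.4270 E

Final: 1.4270 Erlangs


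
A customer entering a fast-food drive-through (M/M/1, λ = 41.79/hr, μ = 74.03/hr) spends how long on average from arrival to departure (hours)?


W = 1/(μ−λ) = 1/(74.03 − 41.79) = 1/32.24 = 0.03102 hr

Final: 0.03102 hr


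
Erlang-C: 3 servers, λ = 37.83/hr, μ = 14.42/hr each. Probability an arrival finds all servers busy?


a = λ/μ = 2.6234; ρ = a/3 = 0.8745
P₀ = 0.032217 (from M/M/c formula)
C(c,a) = [a^c/(c!(1−ρ))]·P₀ = [18.05565/(6·0.1255)]·0.032217
= 23.97445·0.032217 = 0.772395

Final: 0.772395


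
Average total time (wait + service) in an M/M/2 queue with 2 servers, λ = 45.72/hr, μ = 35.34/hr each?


a = 1.2937; ρ = 0.6469; P₀ = 0.214433
Lq = P₀·a^c·ρ/(c!(1−ρ)²) = 0.93080
Wq = Lq/λ = 0.93080/45.72 = 0.02036 hr
W = Wq + 1/μ = 0.02036 + 0.02830 = 0.04866 hr

Final: 0.04866 hr


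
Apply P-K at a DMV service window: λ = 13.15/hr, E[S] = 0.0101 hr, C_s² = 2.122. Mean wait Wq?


ρ = λ·E[S] = 13.15·0.0101 = 0.1328
E[S²] = E[S]²(1+C_s²) = 0.0101²·(1+2.122) = 0.0003185
Wq = λ·E[S²]/(2(1−ρ)) = 13.15·0.0003185/(2·0.8672) = 0.002415 hr

Final: 0.002415 hr


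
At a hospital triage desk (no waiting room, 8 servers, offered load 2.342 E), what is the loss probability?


B(c,a) = (a^c/c!) / Σ_{k=0}^{c} a^k/k!
a^8/8! = 0.022448
Σ terms (k=0..8): 1.00000 + 2.34200 + 2.74248 + 2.14096 + 1.25353 + 0.58716 + 0.22919 + 0.07668 + 0.02245 = 10.394450
B = 0.022448/10.394450 = 0.002160

Final: 0.002160


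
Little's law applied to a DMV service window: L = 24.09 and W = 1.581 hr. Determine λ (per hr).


λ = L/W = 24.09/1.581 = 15.2372 /hr

Final: 15.2372 /hr


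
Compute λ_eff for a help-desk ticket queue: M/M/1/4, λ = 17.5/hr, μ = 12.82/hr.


ρ = 1.3651; P_K = (1−ρ)ρ^4/(1−ρ^5) = 0.338939
λ_eff = λ(1 − P_K) = 17.5·(1 − 0.338939) = 17.5·0.661061 = 11.5686 /hr

Final: 11.5686 /hr


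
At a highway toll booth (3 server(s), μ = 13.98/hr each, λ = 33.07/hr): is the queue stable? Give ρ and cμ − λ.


Total capacity cμ = 3·13.98 = 41.94/hr
ρ = λ/(cμ) = 33.07/41.94 = 0.7885
Stable ⇔ ρ < 1: YES
Spare capacity = cμ − λ = 41.94 − 33.07 = 8.87/hr

Final: ρ = 0.7885; stable; margin = 8.87/hr


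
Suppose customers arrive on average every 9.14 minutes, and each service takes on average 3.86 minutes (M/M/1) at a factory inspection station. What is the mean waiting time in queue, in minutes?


λ = 60/9.14 = 6.5646 /hr
μ = 60/3.86 = 15.5440 /hr
ρ = λ/μ = 6.5646/15.5440 = 0.4223
Wq = ρ/(μ−λ) = 0.4223/(15.5440−6.5646) = 0.04703 hr
In minutes: 0.04703·60 = 2.822 min

Final: 2.822 min


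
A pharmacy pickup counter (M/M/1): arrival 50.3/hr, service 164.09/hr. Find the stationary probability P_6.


ρ = 50.3/164.09 = 0.3065
P_n = (1−ρ)·ρ^n = (1 − 0.3065)·0.3065^6 = 0.6935·0.0008297 = 0.0005754

Final: 0.0005754


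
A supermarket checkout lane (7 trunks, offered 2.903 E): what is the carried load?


B(7,2.903) = 0.019102 (Erlang-B)
Carried load = a(1 − B) = 2.903·(1 − 0.019102) = 2.903·0.980898 = 2.8475 E

Final: 2.8475 Erlangs


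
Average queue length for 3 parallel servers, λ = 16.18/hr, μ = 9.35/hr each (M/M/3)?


a = λ/μ = 1.7305; ρ = a/3 = 0.5768
P₀ = 0.159522
Lq = P₀·a^c·ρ / (c!·(1−ρ)²) = 0.159522·5.18204·0.5768/(6·0.17908)
= 0.44379

Final: 0.44379


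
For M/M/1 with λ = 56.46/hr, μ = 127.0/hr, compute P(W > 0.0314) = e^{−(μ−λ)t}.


W ~ Exponential(μ−λ) for M/M/1.
μ − λ = 127.0 − 56.46 = 70.5400
P(W > t) = e^{−(μ−λ)t} = e^{−2.2150} = 0.109158

Final: 0.109158


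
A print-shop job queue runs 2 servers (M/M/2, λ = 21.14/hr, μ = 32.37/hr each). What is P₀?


a = λ/μ = 21.14/32.37 = 0.6531; ρ = a/c = 0.3265
Σ_{k=0}^{1} a^k/k! (terms k=0..1) = 1.00000 + 0.65307 = 1.65307
Tail: a^2/(2!(1−ρ)) = 0.42651/(2·0.6735) = 0.31665
P₀ = 1/(1.65307 + 0.31665) = 1/1.96972 = 0.507685

Final: 0.507685


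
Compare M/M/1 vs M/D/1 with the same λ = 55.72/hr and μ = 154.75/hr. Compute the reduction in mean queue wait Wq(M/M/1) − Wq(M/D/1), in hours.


ρ = 55.72/154.75 = 0.3601
Wq(M/M/1) = ρ/(μ−λ) = 0.3601/99.03 = 0.003636 hr
Wq(M/D/1) = ρ/(2(μ−λ)) = 0.001818 hr
Savings = 0.003636 − 0.001818 = 0.001818 hr

Final: 0.001818 hr


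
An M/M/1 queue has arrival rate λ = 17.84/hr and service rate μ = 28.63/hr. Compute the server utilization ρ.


ρ = λ/μ = 17.84/28.63 = 0.6231

Final: 0.6231


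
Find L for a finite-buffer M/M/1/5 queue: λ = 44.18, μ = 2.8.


ρ = 44.18/2.8 = 15.7786
L = ρ[1 − (K+1)ρ^K + Kρ^(K+1)] / [(1−ρ)(1−ρ^(K+1))]
Numerator: 15.7786·(1 − 6·977998.978027 + 5·15431426.731866) = 1124840800.054959
Denominator: (-14.7786)·(-15431425.731866) = 228054427.423079
L = 1124840800.054959/228054427.423079 = 4.9323

Final: 4.9323


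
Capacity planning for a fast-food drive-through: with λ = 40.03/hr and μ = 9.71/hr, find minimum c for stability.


Stability requires cμ > λ ⇔ c > λ/μ.
λ/μ = 40.03/9.71 = 4.1226
Minimum integer c = ⌊4.1226⌋ + 1 = 5
Check: 5·9.71 = 48.55 > 40.03, while 4·9.71 = 38.84 ≤ 40.03

Final: 5 servers


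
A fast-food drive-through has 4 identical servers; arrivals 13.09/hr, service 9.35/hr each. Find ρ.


ρ = λ/(cμ) = 13.09/(4·9.35) = 13.09/37.40 = 0.3500

Final: 0.3500


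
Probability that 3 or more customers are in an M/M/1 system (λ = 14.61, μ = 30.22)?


ρ = 14.61/30.22 = 0.4835
P(N ≥ n) = ρ^n = 0.4835^3 = 0.112997

Final: 0.112997


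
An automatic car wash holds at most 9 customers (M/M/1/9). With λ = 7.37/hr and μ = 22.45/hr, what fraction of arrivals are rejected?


ρ = λ/μ = 7.37/22.45 = 0.3283
P_K = (1−ρ)ρ^K/(1−ρ^(K+1)) = (0.6717·0.00004429)/(1 − 0.00001454)
= 0.00002975/0.999985 = 0.00002975

Final: 0.00002975


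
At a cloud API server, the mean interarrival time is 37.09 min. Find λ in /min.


λ = 1/(interarrival time) in consistent units.
1 minute = 1 min, so λ = 1/37.09 = 0.02696 per minute

Final: 0.02696 /min


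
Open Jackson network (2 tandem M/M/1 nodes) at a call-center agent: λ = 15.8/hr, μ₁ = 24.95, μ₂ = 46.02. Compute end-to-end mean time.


Each node sees arrival rate λ = 15.8/hr (tandem ⇒ throughput preserved).
W₁ = 1/(μ₁−λ) = 1/(24.95−15.8) = 0.10929 hr
W₂ = 1/(μ₂−λ) = 1/(46.02−15.8) = 0.03309 hr
W_total = W₁ + W₂ = 0.10929 + 0.03309 = 0.14238 hr

Final: 0.14238 hr


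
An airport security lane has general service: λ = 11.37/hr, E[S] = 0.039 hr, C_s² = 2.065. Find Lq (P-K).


ρ = λ·E[S] = 11.37·0.039 = 0.4434
Lq = ρ²(1+C_s²)/(2(1−ρ)) = 0.1966·(1+2.065)/(2·0.5566)
= 0.1966·3.0650/1.1131 = 0.54142

Final: 0.54142


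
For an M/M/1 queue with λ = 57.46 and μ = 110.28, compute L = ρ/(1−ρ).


ρ = λ/μ = 57.46/110.28 = 0.5210
L = ρ/(1−ρ) = 0.5210/(1 − 0.5210) = 0.5210/0.4790 = 1.0878

Final: 1.0878


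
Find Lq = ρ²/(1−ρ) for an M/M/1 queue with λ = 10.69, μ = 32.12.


ρ = 10.69/32.12 = 0.3328
Lq = ρ²/(1−ρ) = 0.1108/0.6672 = 0.1660

Final: 0.1660


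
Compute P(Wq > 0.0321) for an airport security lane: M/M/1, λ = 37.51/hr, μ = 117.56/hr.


ρ = 37.51/117.56 = 0.3191
P(Wq > t) = ρ·e^{−(μ−λ)t} = 0.3191·e^{−2.5696}
= 0.3191·0.076566 = 0.024430

Final: 0.024430


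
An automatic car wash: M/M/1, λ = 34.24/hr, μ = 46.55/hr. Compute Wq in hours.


ρ = 34.24/46.55 = 0.7356
Wq = ρ/(μ−λ) = 0.7356/(46.55 − 34.24) = 0.7356/12.31 = 0.05975 hr

Final: 0.05975 hr


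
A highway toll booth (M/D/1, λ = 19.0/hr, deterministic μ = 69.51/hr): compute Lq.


ρ = 19.0/69.51 = 0.2733
M/D/1: Lq = ρ²/(2(1−ρ)) = 0.07472/(2·0.7267) = 0.05141

Final: 0.05141


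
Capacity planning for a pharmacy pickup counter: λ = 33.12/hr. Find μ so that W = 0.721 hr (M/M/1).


W = 1/(μ−λ) ⇒ μ − λ = 1/W = 1/0.721 = 1.3870
μ = λ + 1/W = 33.12 + 1.3870 = 34.5070 per hr

Final: 34.5070 /hr


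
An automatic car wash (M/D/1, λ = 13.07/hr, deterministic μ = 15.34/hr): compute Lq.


ρ = 13.07/15.34 = 0.8520
M/D/1: Lq = ρ²/(2(1−ρ)) = 0.7259/(2·0.1480) = 2.45284

Final: 2.45284


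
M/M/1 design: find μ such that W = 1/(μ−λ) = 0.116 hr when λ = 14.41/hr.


W = 1/(μ−λ) ⇒ μ − λ = 1/W = 1/0.116 = 8.6207
μ = λ + 1/W = 14.41 + 8.6207 = 23.0307 per hr

Final: 23.0307 /hr


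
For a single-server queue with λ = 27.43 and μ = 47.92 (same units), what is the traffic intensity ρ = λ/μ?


ρ = λ/μ = 27.43/47.92 = 0.5724

Final: 0.5724


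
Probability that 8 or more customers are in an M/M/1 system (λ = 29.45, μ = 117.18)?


ρ = 29.45/117.18 = 0.2513
P(N ≥ n) = ρ^n = 0.2513^8 = 0.00001592

Final: 0.00001592


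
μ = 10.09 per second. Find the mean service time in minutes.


Mean service time = 1/μ = 1/10.09 second = 0.09911 second
In minutes: 0.09911 × 0.0166667 = 0.001652 min

Final: 0.001652 min


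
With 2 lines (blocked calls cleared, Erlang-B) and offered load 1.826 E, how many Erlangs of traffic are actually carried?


B(2,1.826) = 0.371041 (Erlang-B)
Carried load = a(1 − B) = 1.826·(1 − 0.371041) = 1.826·0.628959 = 1.1485 E

Final: 1.1485 Erlangs


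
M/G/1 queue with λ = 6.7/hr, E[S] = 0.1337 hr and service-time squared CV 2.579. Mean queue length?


ρ = λ·E[S] = 6.7·0.1337 = 0.8958
Lq = ρ²(1+C_s²)/(2(1−ρ)) = 0.8024·(1+2.579)/(2·0.1042)
= 0.8024·3.5790/0.2084 = 13.77954

Final: 13.77954


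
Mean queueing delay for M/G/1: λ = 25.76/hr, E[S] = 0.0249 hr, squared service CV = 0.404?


ρ = λ·E[S] = 25.76·0.0249 = 0.6414
E[S²] = E[S]²(1+C_s²) = 0.0249²·(1+0.404) = 0.0008705
Wq = λ·E[S²]/(2(1−ρ)) = 25.76·0.0008705/(2·0.3586) = 0.03127 hr

Final: 0.03127 hr


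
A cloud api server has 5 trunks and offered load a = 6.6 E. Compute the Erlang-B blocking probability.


B(c,a) = (a^c/c!) / Σ_{k=0}^{c} a^k/k!
a^5/5! = 104.361048
Σ terms (k=0..5): 1.00000 + 6.60000 + 21.78000 + 47.91600 + 79.06140 + 104.36105 = 260.718448
B = 104.361048/260.718448 = 0.400283

Final: 0.400283


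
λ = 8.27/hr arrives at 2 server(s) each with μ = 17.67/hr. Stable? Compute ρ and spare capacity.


Total capacity cμ = 2·17.67 = 35.34/hr
ρ = λ/(cμ) = 8.27/35.34 = 0.2340
Stable ⇔ ρ < 1: YES
Spare capacity = cμ − λ = 35.34 − 8.27 = 27.07/hr

Final: ρ = 0.2340; stable; margin = 27.07/hr


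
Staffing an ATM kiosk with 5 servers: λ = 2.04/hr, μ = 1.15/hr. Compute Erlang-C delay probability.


a = λ/μ = 1.7739; ρ = a/5 = 0.3548
P₀ = 0.169002 (from M/M/c formula)
C(c,a) = [a^c/(c!(1−ρ))]·P₀ = [17.56555/(120·0.6452)]·0.169002
= 0.22687·0.169002 = 0.038341

Final: 0.038341


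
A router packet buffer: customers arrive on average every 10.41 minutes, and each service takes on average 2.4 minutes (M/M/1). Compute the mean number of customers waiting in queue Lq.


λ = 60/10.41 = 5.7637 /hr
μ = 60/2.4 = 25.0000 /hr
ρ = λ/μ = 5.7637/25.0000 = 0.2305
Lq = ρ²/(1−ρ) = 0.05315/0.7695 = 0.06908

Final: 0.06908


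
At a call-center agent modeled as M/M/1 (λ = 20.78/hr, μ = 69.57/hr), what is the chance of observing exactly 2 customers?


ρ = 20.78/69.57 = 0.2987
P_n = (1−ρ)·ρ^n = (1 − 0.2987)·0.2987^2 = 0.7013·0.089217 = 0.062569

Final: 0.062569


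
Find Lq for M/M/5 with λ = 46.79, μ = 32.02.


a = λ/μ = 1.4613; ρ = a/5 = 0.2923
P₀ = 0.231620
Lq = P₀·a^c·ρ / (c!·(1−ρ)²) = 0.231620·6.66283·0.2923/(120·0.50090)
= 0.007503

Final: 0.007503


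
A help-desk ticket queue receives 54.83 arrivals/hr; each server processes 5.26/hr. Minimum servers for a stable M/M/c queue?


Stability requires cμ > λ ⇔ c > λ/μ.
λ/μ = 54.83/5.26 = 10.4240
Minimum integer c = ⌊10.4240⌋ + 1 = 11
Check: 11·5.26 = 57.86 > 54.83, while 10·5.26 = 52.60 ≤ 54.83

Final: 11 servers


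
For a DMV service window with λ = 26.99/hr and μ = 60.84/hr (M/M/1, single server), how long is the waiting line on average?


ρ = 26.99/60.84 = 0.4436
Lq = ρ²/(1−ρ) = 0.1968/0.5564 = 0.3537

Final: 0.3537


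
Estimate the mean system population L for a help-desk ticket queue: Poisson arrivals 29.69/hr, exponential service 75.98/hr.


ρ = λ/μ = 29.69/75.98 = 0.3908
L = ρ/(1−ρ) = 0.3908/(1 − 0.3908) = 0.3908/0.6092 = 0.6414

Final: 0.6414


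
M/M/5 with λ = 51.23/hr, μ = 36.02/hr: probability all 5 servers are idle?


a = λ/μ = 51.23/36.02 = 1.4223; ρ = a/c = 0.2845
Σ_{k=0}^{4} a^k/k! (terms k=0..4) = 1.00000 + 1.42227 + 1.01142 + 0.47950 + 0.17049 = 4.08368
Tail: a^5/(5!(1−ρ)) = 5.81974/(120·0.7155) = 0.06778
P₀ = 1/(4.08368 + 0.06778) = 1/4.15146 = 0.240879

Final: 0.240879


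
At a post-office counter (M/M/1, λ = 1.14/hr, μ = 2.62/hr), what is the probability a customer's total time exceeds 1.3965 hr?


W ~ Exponential(μ−λ) for M/M/1.
μ − λ = 2.62 − 1.14 = 1.4800
P(W > t) = e^{−(μ−λ)t} = e^{−2.0668} = 0.126588

Final: 0.126588


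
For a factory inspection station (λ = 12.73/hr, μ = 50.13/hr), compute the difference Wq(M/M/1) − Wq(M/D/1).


ρ = 12.73/50.13 = 0.2539
Wq(M/M/1) = ρ/(μ−λ) = 0.2539/37.40 = 0.006790 hr
Wq(M/D/1) = ρ/(2(μ−λ)) = 0.003395 hr
Savings = 0.006790 − 0.003395 = 0.003395 hr

Final: 0.003395 hr


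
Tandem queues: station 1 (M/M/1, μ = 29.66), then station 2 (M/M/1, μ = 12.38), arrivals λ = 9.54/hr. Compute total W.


Each node sees arrival rate λ = 9.54/hr (tandem ⇒ throughput preserved).
W₁ = 1/(μ₁−λ) = 1/(29.66−9.54) = 0.04970 hr
W₂ = 1/(μ₂−λ) = 1/(12.38−9.54) = 0.35211 hr
W_total = W₁ + W₂ = 0.04970 + 0.35211 = 0.40181 hr

Final: 0.40181 hr


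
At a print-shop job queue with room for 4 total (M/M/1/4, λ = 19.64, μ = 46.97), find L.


ρ = 19.64/46.97 = 0.4181
L = ρ[1 − (K+1)ρ^K + Kρ^(K+1)] / [(1−ρ)(1−ρ^(K+1))]
Numerator: 0.4181·(1 − 5·0.030569 + 4·0.012782) = 0.375607
Denominator: (0.5819)·(0.987218) = 0.574423
L = 0.375607/0.574423 = 0.6539

Final: 0.6539


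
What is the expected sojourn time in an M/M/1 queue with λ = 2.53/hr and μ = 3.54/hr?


W = 1/(μ−λ) = 1/(3.54 − 2.53) = 1/1.01 = 0.9901 hr

Final: 0.9901 hr


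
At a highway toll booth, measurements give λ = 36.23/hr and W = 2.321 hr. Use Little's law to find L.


L = λW = 36.23·2.321 = 84.0898

Final: 84.0898


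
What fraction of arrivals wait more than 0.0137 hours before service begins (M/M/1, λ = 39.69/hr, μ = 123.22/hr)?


ρ = 39.69/123.22 = 0.3221
P(Wq > t) = ρ·e^{−(μ−λ)t} = 0.3221·e^{−1.1444}
= 0.3221·0.318427 = 0.102568

Final: 0.102568


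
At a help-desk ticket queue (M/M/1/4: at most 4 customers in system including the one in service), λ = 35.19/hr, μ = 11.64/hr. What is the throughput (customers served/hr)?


ρ = 3.0232; P_K = (1−ρ)ρ^4/(1−ρ^5) = 0.671885
λ_eff = λ(1 − P_K) = 35.19·(1 − 0.671885) = 35.19·0.328115 = 11.5464 /hr

Final: 11.5464 /hr


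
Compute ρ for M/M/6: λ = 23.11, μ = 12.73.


ρ = λ/(cμ) = 23.11/(6·12.73) = 23.11/76.38 = 0.3026

Final: 0.3026


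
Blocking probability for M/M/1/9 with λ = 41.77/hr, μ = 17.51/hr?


ρ = λ/μ = 41.77/17.51 = 2.3855
P_K = (1−ρ)ρ^K/(1−ρ^(K+1)) = (-1.3855·2501.525663)/(1 − 5967.374468)
= -3465.848805/-5966.374468 = 0.580897

Final: 0.580897


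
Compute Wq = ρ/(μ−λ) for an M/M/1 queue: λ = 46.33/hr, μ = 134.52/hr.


ρ = 46.33/134.52 = 0.3444
Wq = ρ/(μ−λ) = 0.3444/(134.52 − 46.33) = 0.3444/88.19 = 0.003905 hr

Final: 0.003905 hr


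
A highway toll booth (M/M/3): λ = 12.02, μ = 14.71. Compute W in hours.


a = 0.8171; ρ = 0.2724; P₀ = 0.439376
Lq = P₀·a^c·ρ/(c!(1−ρ)²) = 0.02056
Wq = Lq/λ = 0.02056/12.02 = 0.001710 hr
W = Wq + 1/μ = 0.001710 + 0.06798 = 0.06969 hr

Final: 0.06969 hr


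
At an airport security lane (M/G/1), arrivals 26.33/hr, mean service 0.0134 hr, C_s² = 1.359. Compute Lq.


ρ = λ·E[S] = 26.33·0.0134 = 0.3528
Lq = ρ²(1+C_s²)/(2(1−ρ)) = 0.1245·(1+1.359)/(2·0.6472)
= 0.1245·2.3590/1.2944 = 0.22687

Final: 0.22687


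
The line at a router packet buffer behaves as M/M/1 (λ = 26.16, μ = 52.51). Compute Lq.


ρ = 26.16/52.51 = 0.4982
Lq = ρ²/(1−ρ) = 0.2482/0.5018 = 0.4946

Final: 0.4946


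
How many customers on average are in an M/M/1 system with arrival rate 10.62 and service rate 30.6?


ρ = λ/μ = 10.62/30.6 = 0.3471
L = ρ/(1−ρ) = 0.3471/(1 − 0.3471) = 0.3471/0.6529 = 0.5315

Final: 0.5315


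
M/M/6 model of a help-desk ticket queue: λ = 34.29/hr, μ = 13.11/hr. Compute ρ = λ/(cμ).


ρ = λ/(cμ) = 34.29/(6·13.11) = 34.29/78.66 = 0.4359

Final: 0.4359


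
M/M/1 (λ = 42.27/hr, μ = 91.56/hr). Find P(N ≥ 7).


ρ = 42.27/91.56 = 0.4617
P(N ≥ n) = ρ^n = 0.4617^7 = 0.004470

Final: 0.004470


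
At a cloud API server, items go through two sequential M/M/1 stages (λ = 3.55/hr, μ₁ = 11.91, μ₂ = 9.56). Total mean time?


Each node sees arrival rate λ = 3.55/hr (tandem ⇒ throughput preserved).
W₁ = 1/(μ₁−λ) = 1/(11.91−3.55) = 0.11962 hr
W₂ = 1/(μ₂−λ) = 1/(9.56−3.55) = 0.16639 hr
W_total = W₁ + W₂ = 0.11962 + 0.16639 = 0.28601 hr

Final: 0.28601 hr


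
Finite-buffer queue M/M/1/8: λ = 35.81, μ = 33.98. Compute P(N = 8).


ρ = λ/μ = 35.81/33.98 = 1.0539
P_K = (1−ρ)ρ^K/(1−ρ^(K+1)) = (-0.05386·1.521415)/(1 − 1.603351)
= -0.081936/-0.603351 = 0.135802

Final: 0.135802


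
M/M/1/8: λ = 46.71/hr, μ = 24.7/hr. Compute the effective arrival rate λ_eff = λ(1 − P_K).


ρ = 1.8911; P_K = (1−ρ)ρ^8/(1−ρ^9) = 0.472734
λ_eff = λ(1 − P_K) = 46.71·(1 − 0.472734) = 46.71·0.527266 = 24.6286 /hr

Final: 24.6286 /hr


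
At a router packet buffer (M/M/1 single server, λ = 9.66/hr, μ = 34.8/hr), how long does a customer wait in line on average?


ρ = 9.66/34.8 = 0.2776
Wq = ρ/(μ−λ) = 0.2776/(34.8 − 9.66) = 0.2776/25.14 = 0.01104 hr

Final: 0.01104 hr


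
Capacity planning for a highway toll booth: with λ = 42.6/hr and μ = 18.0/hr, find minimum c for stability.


Stability requires cμ > λ ⇔ c > λ/μ.
λ/μ = 42.6/18.0 = 2.3667
Minimum integer c = ⌊2.3667⌋ + 1 = 3
Check: 3·18.0 = 54.00 > 42.6, while 2·18.0 = 36.00 ≤ 42.6

Final: 3 servers


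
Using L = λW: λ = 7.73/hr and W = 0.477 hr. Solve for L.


L = λW = 7.73·0.477 = 3.6872

Final: 3.6872


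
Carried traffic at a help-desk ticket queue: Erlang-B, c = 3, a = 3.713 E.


B(3,3.713) = 0.423657 (Erlang-B)
Carried load = a(1 − B) = 3.713·(1 − 0.423657) = 3.713·0.576343 = 2.1400 E

Final: 2.1400 Erlangs


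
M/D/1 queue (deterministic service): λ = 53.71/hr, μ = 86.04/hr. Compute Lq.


ρ = 53.71/86.04 = 0.6242
M/D/1: Lq = ρ²/(2(1−ρ)) = 0.3897/(2·0.3758) = 0.51853

Final: 0.51853


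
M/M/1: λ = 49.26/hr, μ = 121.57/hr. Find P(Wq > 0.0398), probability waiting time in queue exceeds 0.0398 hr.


ρ = 49.26/121.57 = 0.4052
P(Wq > t) = ρ·e^{−(μ−λ)t} = 0.4052·e^{−2.8779}
= 0.4052·0.056251 = 0.022793

Final: 0.022793


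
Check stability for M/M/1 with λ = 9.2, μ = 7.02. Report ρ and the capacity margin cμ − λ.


Total capacity cμ = 1·7.02 = 7.02/hr
ρ = λ/(cμ) = 9.2/7.02 = 1.3105
Stable ⇔ ρ < 1: NO
Spare capacity = cμ − λ = 7.02 − 9.2 = -2.18/hr

Final: ρ = 1.3105; unstable; margin = -2.18/hr


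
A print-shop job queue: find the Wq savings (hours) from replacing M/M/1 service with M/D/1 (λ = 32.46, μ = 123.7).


ρ = 32.46/123.7 = 0.2624
Wq(M/M/1) = ρ/(μ−λ) = 0.2624/91.24 = 0.002876 hr
Wq(M/D/1) = ρ/(2(μ−λ)) = 0.001438 hr
Savings = 0.002876 − 0.001438 = 0.001438 hr

Final: 0.001438 hr


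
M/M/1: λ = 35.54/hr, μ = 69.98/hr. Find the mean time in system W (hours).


W = 1/(μ−λ) = 1/(69.98 − 35.54) = 1/34.44 = 0.02904 hr

Final: 0.02904 hr


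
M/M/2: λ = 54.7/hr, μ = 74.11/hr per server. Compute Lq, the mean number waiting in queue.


a = λ/μ = 0.7381; ρ = a/2 = 0.3690
P₀ = 0.460871
Lq = P₀·a^c·ρ / (c!·(1−ρ)²) = 0.460871·0.54478·0.3690/(2·0.39810)
= 0.11637

Final: 0.11637


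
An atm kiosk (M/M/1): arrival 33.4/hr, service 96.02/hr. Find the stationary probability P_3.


ρ = 33.4/96.02 = 0.3478
P_n = (1−ρ)·ρ^n = (1 − 0.3478)·0.3478^3 = 0.6522·0.042088 = 0.027448

Final: 0.027448


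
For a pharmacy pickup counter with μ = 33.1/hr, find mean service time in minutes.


Mean service time = 1/μ = 1/33.1 hour = 0.03021 hour
In minutes: 0.03021 × 60 = 1.8127 min

Final: 1.8127 min


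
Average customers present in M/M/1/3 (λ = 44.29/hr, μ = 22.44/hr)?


ρ = 44.29/22.44 = 1.9737
L = ρ[1 − (K+1)ρ^K + Kρ^(K+1)] / [(1−ρ)(1−ρ^(K+1))]
Numerator: 1.9737·(1 − 4·7.688622 + 3·15.175091) = 31.126924
Denominator: (-0.9737)·(-14.175091) = 13.802395
L = 31.126924/13.802395 = 2.2552

Final: 2.2552


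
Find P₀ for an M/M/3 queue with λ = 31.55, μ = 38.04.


a = λ/μ = 31.55/38.04 = 0.8294; ρ = a/c = 0.2765
Σ_{k=0}^{2} a^k/k! (terms k=0..2) = 1.00000 + 0.82939 + 0.34394 = 2.17333
Tail: a^3/(3!(1−ρ)) = 0.57053/(6·0.7235) = 0.13142
P₀ = 1/(2.17333 + 0.13142) = 1/2.30476 = 0.433886

Final: 0.433886


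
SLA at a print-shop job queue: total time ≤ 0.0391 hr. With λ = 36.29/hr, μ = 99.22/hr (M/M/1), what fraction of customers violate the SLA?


W ~ Exponential(μ−λ) for M/M/1.
μ − λ = 99.22 − 36.29 = 62.9300
P(W > t) = e^{−(μ−λ)t} = e^{−2.4606} = 0.085387

Final: 0.085387


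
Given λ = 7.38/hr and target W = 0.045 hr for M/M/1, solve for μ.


W = 1/(μ−λ) ⇒ μ − λ = 1/W = 1/0.045 = 22.2222
μ = λ + 1/W = 7.38 + 22.2222 = 29.6022 per hr

Final: 29.6022 /hr


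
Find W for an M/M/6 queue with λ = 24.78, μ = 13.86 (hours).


a = 1.7879; ρ = 0.2980; P₀ = 0.167190
Lq = P₀·a^c·ρ/(c!(1−ρ)²) = 0.004586
Wq = Lq/λ = 0.004586/24.78 = 0.0001851 hr
W = Wq + 1/μ = 0.0001851 + 0.07215 = 0.07234 hr

Final: 0.07234 hr


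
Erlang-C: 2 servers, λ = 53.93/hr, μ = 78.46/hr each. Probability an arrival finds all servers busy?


a = λ/μ = 0.6874; ρ = a/2 = 0.3437
P₀ = 0.488452 (from M/M/c formula)
C(c,a) = [a^c/(c!(1−ρ))]·P₀ = [0.47246/(2·0.6563)]·0.488452
= 0.35993·0.488452 = 0.175808

Final: 0.175808


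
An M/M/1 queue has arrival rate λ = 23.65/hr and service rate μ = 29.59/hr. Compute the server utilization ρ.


ρ = λ/μ = 23.65/29.59 = 0.7993

Final: 0.7993


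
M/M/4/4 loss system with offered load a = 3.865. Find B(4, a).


B(c,a) = (a^c/c!) / Σ_{k=0}^{c} a^k/k!
a^4/4! = 9.297940
Σ terms (k=0..4): 1.00000 + 3.86500 + 7.46911 + 9.62271 + 9.29794 = 31.254759
B = 9.297940/31.254759 = 0.297489

Final: 0.297489


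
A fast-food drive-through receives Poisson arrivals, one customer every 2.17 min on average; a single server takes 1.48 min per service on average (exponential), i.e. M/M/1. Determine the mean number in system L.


λ = 60/2.17 = 27.6498 /hr
μ = 60/1.48 = 40.5405 /hr
ρ = λ/μ = 27.6498/40.5405 = 0.6820
L = ρ/(1−ρ) = 0.6820/0.3180 = 2.1449

Final: 2.1449


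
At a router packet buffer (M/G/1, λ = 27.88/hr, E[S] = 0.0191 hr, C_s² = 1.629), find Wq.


ρ = λ·E[S] = 27.88·0.0191 = 0.5325
E[S²] = E[S]²(1+C_s²) = 0.0191²·(1+1.629) = 0.0009591
Wq = λ·E[S²]/(2(1−ρ)) = 27.88·0.0009591/(2·0.4675) = 0.02860 hr

Final: 0.02860 hr


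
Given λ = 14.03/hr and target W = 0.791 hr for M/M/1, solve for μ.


W = 1/(μ−λ) ⇒ μ − λ = 1/W = 1/0.791 = 1.2642
μ = λ + 1/W = 14.03 + 1.2642 = 15.2942 per hr

Final: 15.2942 /hr


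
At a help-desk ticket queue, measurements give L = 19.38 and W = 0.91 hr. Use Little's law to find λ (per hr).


λ = L/W = 19.38/0.91 = 21.2967 /hr

Final: 21.2967 /hr


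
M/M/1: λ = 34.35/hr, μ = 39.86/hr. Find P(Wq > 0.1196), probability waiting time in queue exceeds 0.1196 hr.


ρ = 34.35/39.86 = 0.8618
P(Wq > t) = ρ·e^{−(μ−λ)t} = 0.8618·e^{−0.6590}
= 0.8618·0.517371 = 0.445852

Final: 0.445852


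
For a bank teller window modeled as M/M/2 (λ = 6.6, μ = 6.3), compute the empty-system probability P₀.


a = λ/μ = 6.6/6.3 = 1.0476; ρ = a/c = 0.5238
Σ_{k=0}^{1} a^k/k! (terms k=0..1) = 1.00000 + 1.04762 = 2.04762
Tail: a^2/(2!(1−ρ)) = 1.09751/(2·0.4762) = 1.15238
P₀ = 1/(2.04762 + 1.15238) = 1/3.20000 = 0.312500

Final: 0.312500


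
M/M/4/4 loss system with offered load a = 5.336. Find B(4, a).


B(c,a) = (a^c/c!) / Σ_{k=0}^{c} a^k/k!
a^4/4! = 33.779409
Σ terms (k=0..4): 1.00000 + 5.33600 + 14.23645 + 25.32190 + 33.77941 = 79.673752
B = 33.779409/79.673752 = 0.423972

Final: 0.423972


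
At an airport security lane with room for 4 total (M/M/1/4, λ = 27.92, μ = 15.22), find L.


ρ = 27.92/15.22 = 1.8344
L = ρ[1 − (K+1)ρ^K + Kρ^(K+1)] / [(1−ρ)(1−ρ^(K+1))]
Numerator: 1.8344·(1 − 5·11.324083 + 4·20.773219) = 50.396264
Denominator: (-0.8344)·(-19.773219) = 16.499335
L = 50.396264/16.499335 = 3.0544

Final: 3.0544


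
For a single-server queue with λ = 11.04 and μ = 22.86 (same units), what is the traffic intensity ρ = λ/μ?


ρ = λ/μ = 11.04/22.86 = 0.4829

Final: 0.4829


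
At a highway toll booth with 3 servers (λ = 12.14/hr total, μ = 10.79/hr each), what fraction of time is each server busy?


ρ = λ/(cμ) = 12.14/(3·10.79) = 12.14/32.37 = 0.3750

Final: 0.3750


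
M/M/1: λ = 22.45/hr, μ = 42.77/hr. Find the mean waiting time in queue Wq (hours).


ρ = 22.45/42.77 = 0.5249
Wq = ρ/(μ−λ) = 0.5249/(42.77 − 22.45) = 0.5249/20.32 = 0.02583 hr

Final: 0.02583 hr


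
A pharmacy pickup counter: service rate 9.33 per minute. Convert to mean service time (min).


Mean service time = 1/μ = 1/9.33 minute = 0.10718 minute
In minutes: 0.10718 × 1 = 0.1072 min

Final: 0.1072 min


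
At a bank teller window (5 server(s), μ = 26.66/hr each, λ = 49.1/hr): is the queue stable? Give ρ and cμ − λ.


Total capacity cμ = 5·26.66 = 133.30/hr
ρ = λ/(cμ) = 49.1/133.30 = 0.3683
Stable ⇔ ρ < 1: YES
Spare capacity = cμ − λ = 133.30 − 49.1 = 84.20/hr

Final: ρ = 0.3683; stable; margin = 84.20/hr


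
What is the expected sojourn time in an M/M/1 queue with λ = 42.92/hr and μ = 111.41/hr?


W = 1/(μ−λ) = 1/(111.41 − 42.92) = 1/68.49 = 0.01460 hr

Final: 0.01460 hr


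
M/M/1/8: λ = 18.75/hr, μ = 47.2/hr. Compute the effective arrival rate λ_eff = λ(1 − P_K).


ρ = 0.3972; P_K = (1−ρ)ρ^8/(1−ρ^9) = 0.0003739
λ_eff = λ(1 − P_K) = 18.75·(1 − 0.0003739) = 18.75·0.999626 = 18.7430 /hr

Final: 18.7430 /hr


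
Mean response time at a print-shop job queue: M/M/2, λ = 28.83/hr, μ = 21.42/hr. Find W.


a = 1.3459; ρ = 0.6730; P₀ = 0.195479
Lq = P₀·a^c·ρ/(c!(1−ρ)²) = 1.11414
Wq = Lq/λ = 1.11414/28.83 = 0.03865 hr
W = Wq + 1/μ = 0.03865 + 0.04669 = 0.08533 hr

Final: 0.08533 hr


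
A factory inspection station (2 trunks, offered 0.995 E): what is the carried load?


B(2,0.995) = 0.198799 (Erlang-B)
Carried load = a(1 − B) = 0.995·(1 − 0.198799) = 0.995·0.801201 = 0.7972 E

Final: 0.7972 Erlangs


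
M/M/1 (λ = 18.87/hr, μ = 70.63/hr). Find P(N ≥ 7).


ρ = 18.87/70.63 = 0.2672
P(N ≥ n) = ρ^n = 0.2672^7 = 0.00009716

Final: 0.00009716


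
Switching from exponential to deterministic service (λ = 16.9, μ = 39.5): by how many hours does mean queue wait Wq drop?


ρ = 16.9/39.5 = 0.4278
Wq(M/M/1) = ρ/(μ−λ) = 0.4278/22.60 = 0.01893 hr
Wq(M/D/1) = ρ/(2(μ−λ)) = 0.009466 hr
Savings = 0.01893 − 0.009466 = 0.009466 hr

Final: 0.009466 hr
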